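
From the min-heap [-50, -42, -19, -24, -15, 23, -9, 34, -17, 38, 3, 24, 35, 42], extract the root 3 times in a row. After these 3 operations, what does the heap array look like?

[-19, -17, -9, 34, -15, 23, 24, 35, 42, 38, 3]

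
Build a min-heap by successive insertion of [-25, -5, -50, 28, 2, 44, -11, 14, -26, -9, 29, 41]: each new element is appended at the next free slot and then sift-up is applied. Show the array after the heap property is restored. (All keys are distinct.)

[-50, -26, -25, -5, -9, 41, -11, 28, 14, 2, 29, 44]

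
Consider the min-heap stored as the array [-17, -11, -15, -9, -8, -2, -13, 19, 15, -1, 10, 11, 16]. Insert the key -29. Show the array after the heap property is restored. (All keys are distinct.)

append -29 at index 13 → [-17, -11, -15, -9, -8, -2, -13, 19, 15, -1, 10, 11, 16, -29]
-29 < parent -13 at index 6, swap → [-17, -11, -15, -9, -8, -2, -29, 19, 15, -1, 10, 11, 16, -13]
-29 < parent -15 at index 2, swap → [-17, -11, -29, -9, -8, -2, -15, 19, 15, -1, 10, 11, 16, -13]
-29 < parent -17 at index 0, swap → [-29, -11, -17, -9, -8, -2, -15, 19, 15, -1, 10, 11, 16, -13]

[-29, -11, -17, -9, -8, -2, -15, 19, 15, -1, 10, 11, 16, -13]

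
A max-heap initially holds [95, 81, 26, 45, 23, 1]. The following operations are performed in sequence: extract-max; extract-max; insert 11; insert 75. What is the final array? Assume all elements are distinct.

extract-max → returns 95:
  remove root 95; move last element 1 to root → [1, 81, 26, 45, 23]
  1 vs larger child 81 at index 1, swap → [81, 1, 26, 45, 23]
  1 vs larger child 45 at index 3, swap → [81, 45, 26, 1, 23]
extract-max → returns 81:
  remove root 81; move last element 23 to root → [23, 45, 26, 1]
  23 vs larger child 45 at index 1, swap → [45, 23, 26, 1]
insert 11:
  append 11 at index 4 → [45, 23, 26, 1, 11] (no swap needed)
insert 75:
  append 75 at index 5 → [45, 23, 26, 1, 11, 75]
  75 > parent 26 at index 2, swap → [45, 23, 75, 1, 11, 26]
  75 > parent 45 at index 0, swap → [75, 23, 45, 1, 11, 26]

[75, 23, 45, 1, 11, 26]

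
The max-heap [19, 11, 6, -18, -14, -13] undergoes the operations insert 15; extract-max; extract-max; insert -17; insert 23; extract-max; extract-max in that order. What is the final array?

insert 15:
  append 15 at index 6 → [19, 11, 6, -18, -14, -13, 15]
  15 > parent 6 at index 2, swap → [19, 11, 15, -18, -14, -13, 6]
extract-max → returns 19:
  remove root 19; move last element 6 to root → [6, 11, 15, -18, -14, -13]
  6 vs larger child 15 at index 2, swap → [15, 11, 6, -18, -14, -13]
extract-max → returns 15:
  remove root 15; move last element -13 to root → [-13, 11, 6, -18, -14]
  -13 vs larger child 11 at index 1, swap → [11, -13, 6, -18, -14]
insert -17:
  append -17 at index 5 → [11, -13, 6, -18, -14, -17] (no swap needed)
insert 23:
  append 23 at index 6 → [11, -13, 6, -18, -14, -17, 23]
  23 > parent 6 at index 2, swap → [11, -13, 23, -18, -14, -17, 6]
  23 > parent 11 at index 0, swap → [23, -13, 11, -18, -14, -17, 6]
extract-max → returns 23:
  remove root 23; move last element 6 to root → [6, -13, 11, -18, -14, -17]
  6 vs larger child 11 at index 2, swap → [11, -13, 6, -18, -14, -17]
extract-max → returns 11:
  remove root 11; move last element -17 to root → [-17, -13, 6, -18, -14]
  -17 vs larger child 6 at index 2, swap → [6, -13, -17, -18, -14]

[6, -13, -17, -18, -14]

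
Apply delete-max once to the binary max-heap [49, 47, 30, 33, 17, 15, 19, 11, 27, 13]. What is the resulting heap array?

remove root 49; move last element 13 to root → [13, 47, 30, 33, 17, 15, 19, 11, 27]
13 vs larger child 47 at index 1, swap → [47, 13, 30, 33, 17, 15, 19, 11, 27]
13 vs larger child 33 at index 3, swap → [47, 33, 30, 13, 17, 15, 19, 11, 27]
13 vs larger child 27 at index 8, swap → [47, 33, 30, 27, 17, 15, 19, 11, 13]

[47, 33, 30, 27, 17, 15, 19, 11, 13]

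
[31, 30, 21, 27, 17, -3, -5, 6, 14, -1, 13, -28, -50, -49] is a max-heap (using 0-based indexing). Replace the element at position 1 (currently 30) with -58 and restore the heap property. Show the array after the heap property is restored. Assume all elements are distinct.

set index 1 from 30 to -58 → [31, -58, 21, 27, 17, -3, -5, 6, 14, -1, 13, -28, -50, -49]
-58 vs larger child 27 at index 3, swap → [31, 27, 21, -58, 17, -3, -5, 6, 14, -1, 13, -28, -50, -49]
-58 vs larger child 14 at index 8, swap → [31, 27, 21, 14, 17, -3, -5, 6, -58, -1, 13, -28, -50, -49]

[31, 27, 21, 14, 17, -3, -5, 6, -58, -1, 13, -28, -50, -49]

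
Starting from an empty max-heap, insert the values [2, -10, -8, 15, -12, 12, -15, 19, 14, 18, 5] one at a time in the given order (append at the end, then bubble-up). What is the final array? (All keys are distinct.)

Insert 2:
  append 2 at index 0 → [2] (no swap needed)
Insert -10:
  append -10 at index 1 → [2, -10] (no swap needed)
Insert -8:
  append -8 at index 2 → [2, -10, -8] (no swap needed)
Insert 15:
  append 15 at index 3 → [2, -10, -8, 15]
  15 > parent -10 at index 1, swap → [2, 15, -8, -10]
  15 > parent 2 at index 0, swap → [15, 2, -8, -10]
Insert -12:
  append -12 at index 4 → [15, 2, -8, -10, -12] (no swap needed)
Insert 12:
  append 12 at index 5 → [15, 2, -8, -10, -12, 12]
  12 > parent -8 at index 2, swap → [15, 2, 12, -10, -12, -8]
Insert -15:
  append -15 at index 6 → [15, 2, 12, -10, -12, -8, -15] (no swap needed)
Insert 19:
  append 19 at index 7 → [15, 2, 12, -10, -12, -8, -15, 19]
  19 > parent -10 at index 3, swap → [15, 2, 12, 19, -12, -8, -15, -10]
  19 > parent 2 at index 1, swap → [15, 19, 12, 2, -12, -8, -15, -10]
  19 > parent 15 at index 0, swap → [19, 15, 12, 2, -12, -8, -15, -10]
Insert 14:
  append 14 at index 8 → [19, 15, 12, 2, -12, -8, -15, -10, 14]
  14 > parent 2 at index 3, swap → [19, 15, 12, 14, -12, -8, -15, -10, 2]
Insert 18:
  append 18 at index 9 → [19, 15, 12, 14, -12, -8, -15, -10, 2, 18]
  18 > parent -12 at index 4, swap → [19, 15, 12, 14, 18, -8, -15, -10, 2, -12]
  18 > parent 15 at index 1, swap → [19, 18, 12, 14, 15, -8, -15, -10, 2, -12]
Insert 5:
  append 5 at index 10 → [19, 18, 12, 14, 15, -8, -15, -10, 2, -12, 5] (no swap needed)

[19, 18, 12, 14, 15, -8, -15, -10, 2, -12, 5]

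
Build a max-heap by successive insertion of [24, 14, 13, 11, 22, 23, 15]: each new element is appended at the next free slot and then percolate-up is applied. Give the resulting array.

Insert 24:
  append 24 at index 0 → [24] (no swap needed)
Insert 14:
  append 14 at index 1 → [24, 14] (no swap needed)
Insert 13:
  append 13 at index 2 → [24, 14, 13] (no swap needed)
Insert 11:
  append 11 at index 3 → [24, 14, 13, 11] (no swap needed)
Insert 22:
  append 22 at index 4 → [24, 14, 13, 11, 22]
  22 > parent 14 at index 1, swap → [24, 22, 13, 11, 14]
Insert 23:
  append 23 at index 5 → [24, 22, 13, 11, 14, 23]
  23 > parent 13 at index 2, swap → [24, 22, 23, 11, 14, 13]
Insert 15:
  append 15 at index 6 → [24, 22, 23, 11, 14, 13, 15] (no swap needed)

[24, 22, 23, 11, 14, 13, 15]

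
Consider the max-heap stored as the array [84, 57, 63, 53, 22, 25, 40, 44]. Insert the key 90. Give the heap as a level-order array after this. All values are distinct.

[90, 84, 63, 57, 22, 25, 40, 44, 53]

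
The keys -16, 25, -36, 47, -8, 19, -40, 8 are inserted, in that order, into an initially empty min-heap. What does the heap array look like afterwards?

[-40, -8, -36, 8, 25, 19, -16, 47]

Insert -16:
  append -16 at index 0 → [-16] (no swap needed)
Insert 25:
  append 25 at index 1 → [-16, 25] (no swap needed)
Insert -36:
  append -36 at index 2 → [-16, 25, -36]
  -36 < parent -16 at index 0, swap → [-36, 25, -16]
Insert 47:
  append 47 at index 3 → [-36, 25, -16, 47] (no swap needed)
Insert -8:
  append -8 at index 4 → [-36, 25, -16, 47, -8]
  -8 < parent 25 at index 1, swap → [-36, -8, -16, 47, 25]
Insert 19:
  append 19 at index 5 → [-36, -8, -16, 47, 25, 19] (no swap needed)
Insert -40:
  append -40 at index 6 → [-36, -8, -16, 47, 25, 19, -40]
  -40 < parent -16 at index 2, swap → [-36, -8, -40, 47, 25, 19, -16]
  -40 < parent -36 at index 0, swap → [-40, -8, -36, 47, 25, 19, -16]
Insert 8:
  append 8 at index 7 → [-40, -8, -36, 47, 25, 19, -16, 8]
  8 < parent 47 at index 3, swap → [-40, -8, -36, 8, 25, 19, -16, 47]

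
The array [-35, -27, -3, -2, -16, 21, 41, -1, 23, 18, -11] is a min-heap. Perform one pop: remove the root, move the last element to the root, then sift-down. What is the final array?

remove root -35; move last element -11 to root → [-11, -27, -3, -2, -16, 21, 41, -1, 23, 18]
-11 vs smaller child -27 at index 1, swap → [-27, -11, -3, -2, -16, 21, 41, -1, 23, 18]
-11 vs smaller child -16 at index 4, swap → [-27, -16, -3, -2, -11, 21, 41, -1, 23, 18]

[-27, -16, -3, -2, -11, 21, 41, -1, 23, 18]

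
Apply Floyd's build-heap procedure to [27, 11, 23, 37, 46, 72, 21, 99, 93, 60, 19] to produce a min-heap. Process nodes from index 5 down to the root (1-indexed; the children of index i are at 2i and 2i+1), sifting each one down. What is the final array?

[11, 19, 21, 37, 27, 72, 23, 99, 93, 60, 46]

sift down from index 5:
  46 vs smaller child 19 at index 11, swap → [27, 11, 23, 37, 19, 72, 21, 99, 93, 60, 46]
sift down from index 4: already satisfies heap property
sift down from index 3:
  23 vs smaller child 21 at index 7, swap → [27, 11, 21, 37, 19, 72, 23, 99, 93, 60, 46]
sift down from index 2: already satisfies heap property
sift down from index 1:
  27 vs smaller child 11 at index 2, swap → [11, 27, 21, 37, 19, 72, 23, 99, 93, 60, 46]
  27 vs smaller child 19 at index 5, swap → [11, 19, 21, 37, 27, 72, 23, 99, 93, 60, 46]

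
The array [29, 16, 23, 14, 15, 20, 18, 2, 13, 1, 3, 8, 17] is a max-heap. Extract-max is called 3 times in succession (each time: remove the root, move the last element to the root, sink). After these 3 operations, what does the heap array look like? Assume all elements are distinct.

[18, 16, 17, 14, 15, 3, 8, 2, 13, 1]

extract-max #1 returns 29:
  remove root 29; move last element 17 to root → [17, 16, 23, 14, 15, 20, 18, 2, 13, 1, 3, 8]
  17 vs larger child 23 at index 2, swap → [23, 16, 17, 14, 15, 20, 18, 2, 13, 1, 3, 8]
  17 vs larger child 20 at index 5, swap → [23, 16, 20, 14, 15, 17, 18, 2, 13, 1, 3, 8]
extract-max #2 returns 23:
  remove root 23; move last element 8 to root → [8, 16, 20, 14, 15, 17, 18, 2, 13, 1, 3]
  8 vs larger child 20 at index 2, swap → [20, 16, 8, 14, 15, 17, 18, 2, 13, 1, 3]
  8 vs larger child 18 at index 6, swap → [20, 16, 18, 14, 15, 17, 8, 2, 13, 1, 3]
extract-max #3 returns 20:
  remove root 20; move last element 3 to root → [3, 16, 18, 14, 15, 17, 8, 2, 13, 1]
  3 vs larger child 18 at index 2, swap → [18, 16, 3, 14, 15, 17, 8, 2, 13, 1]
  3 vs larger child 17 at index 5, swap → [18, 16, 17, 14, 15, 3, 8, 2, 13, 1]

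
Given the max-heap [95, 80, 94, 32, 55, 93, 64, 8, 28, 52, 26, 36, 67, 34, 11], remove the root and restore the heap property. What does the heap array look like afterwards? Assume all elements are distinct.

remove root 95; move last element 11 to root → [11, 80, 94, 32, 55, 93, 64, 8, 28, 52, 26, 36, 67, 34]
11 vs larger child 94 at index 2, swap → [94, 80, 11, 32, 55, 93, 64, 8, 28, 52, 26, 36, 67, 34]
11 vs larger child 93 at index 5, swap → [94, 80, 93, 32, 55, 11, 64, 8, 28, 52, 26, 36, 67, 34]
11 vs larger child 67 at index 12, swap → [94, 80, 93, 32, 55, 67, 64, 8, 28, 52, 26, 36, 11, 34]

[94, 80, 93, 32, 55, 67, 64, 8, 28, 52, 26, 36, 11, 34]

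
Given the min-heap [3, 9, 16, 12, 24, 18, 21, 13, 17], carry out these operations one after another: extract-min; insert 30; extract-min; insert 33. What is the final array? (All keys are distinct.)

[12, 13, 16, 17, 24, 18, 21, 30, 33]

extract-min → returns 3:
  remove root 3; move last element 17 to root → [17, 9, 16, 12, 24, 18, 21, 13]
  17 vs smaller child 9 at index 1, swap → [9, 17, 16, 12, 24, 18, 21, 13]
  17 vs smaller child 12 at index 3, swap → [9, 12, 16, 17, 24, 18, 21, 13]
  17 vs only child 13 at index 7, swap → [9, 12, 16, 13, 24, 18, 21, 17]
insert 30:
  append 30 at index 8 → [9, 12, 16, 13, 24, 18, 21, 17, 30] (no swap needed)
extract-min → returns 9:
  remove root 9; move last element 30 to root → [30, 12, 16, 13, 24, 18, 21, 17]
  30 vs smaller child 12 at index 1, swap → [12, 30, 16, 13, 24, 18, 21, 17]
  30 vs smaller child 13 at index 3, swap → [12, 13, 16, 30, 24, 18, 21, 17]
  30 vs only child 17 at index 7, swap → [12, 13, 16, 17, 24, 18, 21, 30]
insert 33:
  append 33 at index 8 → [12, 13, 16, 17, 24, 18, 21, 30, 33] (no swap needed)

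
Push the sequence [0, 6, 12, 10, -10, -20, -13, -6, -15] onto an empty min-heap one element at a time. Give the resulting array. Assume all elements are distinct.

Insert 0:
  append 0 at index 0 → [0] (no swap needed)
Insert 6:
  append 6 at index 1 → [0, 6] (no swap needed)
Insert 12:
  append 12 at index 2 → [0, 6, 12] (no swap needed)
Insert 10:
  append 10 at index 3 → [0, 6, 12, 10] (no swap needed)
Insert -10:
  append -10 at index 4 → [0, 6, 12, 10, -10]
  -10 < parent 6 at index 1, swap → [0, -10, 12, 10, 6]
  -10 < parent 0 at index 0, swap → [-10, 0, 12, 10, 6]
Insert -20:
  append -20 at index 5 → [-10, 0, 12, 10, 6, -20]
  -20 < parent 12 at index 2, swap → [-10, 0, -20, 10, 6, 12]
  -20 < parent -10 at index 0, swap → [-20, 0, -10, 10, 6, 12]
Insert -13:
  append -13 at index 6 → [-20, 0, -10, 10, 6, 12, -13]
  -13 < parent -10 at index 2, swap → [-20, 0, -13, 10, 6, 12, -10]
Insert -6:
  append -6 at index 7 → [-20, 0, -13, 10, 6, 12, -10, -6]
  -6 < parent 10 at index 3, swap → [-20, 0, -13, -6, 6, 12, -10, 10]
  -6 < parent 0 at index 1, swap → [-20, -6, -13, 0, 6, 12, -10, 10]
Insert -15:
  append -15 at index 8 → [-20, -6, -13, 0, 6, 12, -10, 10, -15]
  -15 < parent 0 at index 3, swap → [-20, -6, -13, -15, 6, 12, -10, 10, 0]
  -15 < parent -6 at index 1, swap → [-20, -15, -13, -6, 6, 12, -10, 10, 0]

[-20, -15, -13, -6, 6, 12, -10, 10, 0]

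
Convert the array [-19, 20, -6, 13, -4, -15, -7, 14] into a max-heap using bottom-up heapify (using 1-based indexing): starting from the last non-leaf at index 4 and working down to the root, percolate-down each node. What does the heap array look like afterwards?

[20, 14, -6, 13, -4, -15, -7, -19]

sift down from index 4:
  13 vs only child 14 at index 8, swap → [-19, 20, -6, 14, -4, -15, -7, 13]
sift down from index 3: already satisfies heap property
sift down from index 2: already satisfies heap property
sift down from index 1:
  -19 vs larger child 20 at index 2, swap → [20, -19, -6, 14, -4, -15, -7, 13]
  -19 vs larger child 14 at index 4, swap → [20, 14, -6, -19, -4, -15, -7, 13]
  -19 vs only child 13 at index 8, swap → [20, 14, -6, 13, -4, -15, -7, -19]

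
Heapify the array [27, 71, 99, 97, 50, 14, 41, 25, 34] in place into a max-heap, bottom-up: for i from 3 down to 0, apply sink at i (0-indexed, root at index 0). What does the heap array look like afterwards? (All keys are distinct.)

[99, 97, 41, 71, 50, 14, 27, 25, 34]

sift down from index 3: already satisfies heap property
sift down from index 2: already satisfies heap property
sift down from index 1:
  71 vs larger child 97 at index 3, swap → [27, 97, 99, 71, 50, 14, 41, 25, 34]
sift down from index 0:
  27 vs larger child 99 at index 2, swap → [99, 97, 27, 71, 50, 14, 41, 25, 34]
  27 vs larger child 41 at index 6, swap → [99, 97, 41, 71, 50, 14, 27, 25, 34]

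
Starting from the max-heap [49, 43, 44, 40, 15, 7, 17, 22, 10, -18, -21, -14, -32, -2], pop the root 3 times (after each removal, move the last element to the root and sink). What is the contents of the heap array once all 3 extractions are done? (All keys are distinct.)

[40, 22, 17, 10, 15, 7, -2, -32, -14, -18, -21]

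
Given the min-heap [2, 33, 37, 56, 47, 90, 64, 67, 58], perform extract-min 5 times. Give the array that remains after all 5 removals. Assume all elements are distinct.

extract-min #1 returns 2:
  remove root 2; move last element 58 to root → [58, 33, 37, 56, 47, 90, 64, 67]
  58 vs smaller child 33 at index 1, swap → [33, 58, 37, 56, 47, 90, 64, 67]
  58 vs smaller child 47 at index 4, swap → [33, 47, 37, 56, 58, 90, 64, 67]
extract-min #2 returns 33:
  remove root 33; move last element 67 to root → [67, 47, 37, 56, 58, 90, 64]
  67 vs smaller child 37 at index 2, swap → [37, 47, 67, 56, 58, 90, 64]
  67 vs smaller child 64 at index 6, swap → [37, 47, 64, 56, 58, 90, 67]
extract-min #3 returns 37:
  remove root 37; move last element 67 to root → [67, 47, 64, 56, 58, 90]
  67 vs smaller child 47 at index 1, swap → [47, 67, 64, 56, 58, 90]
  67 vs smaller child 56 at index 3, swap → [47, 56, 64, 67, 58, 90]
extract-min #4 returns 47:
  remove root 47; move last element 90 to root → [90, 56, 64, 67, 58]
  90 vs smaller child 56 at index 1, swap → [56, 90, 64, 67, 58]
  90 vs smaller child 58 at index 4, swap → [56, 58, 64, 67, 90]
extract-min #5 returns 56:
  remove root 56; move last element 90 to root → [90, 58, 64, 67]
  90 vs smaller child 58 at index 1, swap → [58, 90, 64, 67]
  90 vs only child 67 at index 3, swap → [58, 67, 64, 90]

[58, 67, 64, 90]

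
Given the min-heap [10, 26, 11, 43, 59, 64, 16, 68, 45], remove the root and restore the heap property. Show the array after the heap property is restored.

[11, 26, 16, 43, 59, 64, 45, 68]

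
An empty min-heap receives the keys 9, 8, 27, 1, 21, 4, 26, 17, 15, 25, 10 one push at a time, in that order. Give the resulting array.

Insert 9:
  append 9 at index 0 → [9] (no swap needed)
Insert 8:
  append 8 at index 1 → [9, 8]
  8 < parent 9 at index 0, swap → [8, 9]
Insert 27:
  append 27 at index 2 → [8, 9, 27] (no swap needed)
Insert 1:
  append 1 at index 3 → [8, 9, 27, 1]
  1 < parent 9 at index 1, swap → [8, 1, 27, 9]
  1 < parent 8 at index 0, swap → [1, 8, 27, 9]
Insert 21:
  append 21 at index 4 → [1, 8, 27, 9, 21] (no swap needed)
Insert 4:
  append 4 at index 5 → [1, 8, 27, 9, 21, 4]
  4 < parent 27 at index 2, swap → [1, 8, 4, 9, 21, 27]
Insert 26:
  append 26 at index 6 → [1, 8, 4, 9, 21, 27, 26] (no swap needed)
Insert 17:
  append 17 at index 7 → [1, 8, 4, 9, 21, 27, 26, 17] (no swap needed)
Insert 15:
  append 15 at index 8 → [1, 8, 4, 9, 21, 27, 26, 17, 15] (no swap needed)
Insert 25:
  append 25 at index 9 → [1, 8, 4, 9, 21, 27, 26, 17, 15, 25] (no swap needed)
Insert 10:
  append 10 at index 10 → [1, 8, 4, 9, 21, 27, 26, 17, 15, 25, 10]
  10 < parent 21 at index 4, swap → [1, 8, 4, 9, 10, 27, 26, 17, 15, 25, 21]

[1, 8, 4, 9, 10, 27, 26, 17, 15, 25, 21]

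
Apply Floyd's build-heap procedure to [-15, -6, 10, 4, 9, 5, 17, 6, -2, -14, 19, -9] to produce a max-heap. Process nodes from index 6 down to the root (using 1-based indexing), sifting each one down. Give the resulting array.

[19, 9, 17, 6, -6, 5, 10, 4, -2, -14, -15, -9]

sift down from index 6: already satisfies heap property
sift down from index 5:
  9 vs larger child 19 at index 11, swap → [-15, -6, 10, 4, 19, 5, 17, 6, -2, -14, 9, -9]
sift down from index 4:
  4 vs larger child 6 at index 8, swap → [-15, -6, 10, 6, 19, 5, 17, 4, -2, -14, 9, -9]
sift down from index 3:
  10 vs larger child 17 at index 7, swap → [-15, -6, 17, 6, 19, 5, 10, 4, -2, -14, 9, -9]
sift down from index 2:
  -6 vs larger child 19 at index 5, swap → [-15, 19, 17, 6, -6, 5, 10, 4, -2, -14, 9, -9]
  -6 vs larger child 9 at index 11, swap → [-15, 19, 17, 6, 9, 5, 10, 4, -2, -14, -6, -9]
sift down from index 1:
  -15 vs larger child 19 at index 2, swap → [19, -15, 17, 6, 9, 5, 10, 4, -2, -14, -6, -9]
  -15 vs larger child 9 at index 5, swap → [19, 9, 17, 6, -15, 5, 10, 4, -2, -14, -6, -9]
  -15 vs larger child -6 at index 11, swap → [19, 9, 17, 6, -6, 5, 10, 4, -2, -14, -15, -9]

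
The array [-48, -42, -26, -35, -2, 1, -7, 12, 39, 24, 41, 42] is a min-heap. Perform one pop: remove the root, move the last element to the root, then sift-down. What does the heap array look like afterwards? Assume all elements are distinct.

remove root -48; move last element 42 to root → [42, -42, -26, -35, -2, 1, -7, 12, 39, 24, 41]
42 vs smaller child -42 at index 1, swap → [-42, 42, -26, -35, -2, 1, -7, 12, 39, 24, 41]
42 vs smaller child -35 at index 3, swap → [-42, -35, -26, 42, -2, 1, -7, 12, 39, 24, 41]
42 vs smaller child 12 at index 7, swap → [-42, -35, -26, 12, -2, 1, -7, 42, 39, 24, 41]

[-42, -35, -26, 12, -2, 1, -7, 42, 39, 24, 41]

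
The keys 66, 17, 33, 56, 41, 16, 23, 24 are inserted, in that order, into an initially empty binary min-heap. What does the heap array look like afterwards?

[16, 24, 17, 41, 56, 33, 23, 66]

Insert 66:
  append 66 at index 0 → [66] (no swap needed)
Insert 17:
  append 17 at index 1 → [66, 17]
  17 < parent 66 at index 0, swap → [17, 66]
Insert 33:
  append 33 at index 2 → [17, 66, 33] (no swap needed)
Insert 56:
  append 56 at index 3 → [17, 66, 33, 56]
  56 < parent 66 at index 1, swap → [17, 56, 33, 66]
Insert 41:
  append 41 at index 4 → [17, 56, 33, 66, 41]
  41 < parent 56 at index 1, swap → [17, 41, 33, 66, 56]
Insert 16:
  append 16 at index 5 → [17, 41, 33, 66, 56, 16]
  16 < parent 33 at index 2, swap → [17, 41, 16, 66, 56, 33]
  16 < parent 17 at index 0, swap → [16, 41, 17, 66, 56, 33]
Insert 23:
  append 23 at index 6 → [16, 41, 17, 66, 56, 33, 23] (no swap needed)
Insert 24:
  append 24 at index 7 → [16, 41, 17, 66, 56, 33, 23, 24]
  24 < parent 66 at index 3, swap → [16, 41, 17, 24, 56, 33, 23, 66]
  24 < parent 41 at index 1, swap → [16, 24, 17, 41, 56, 33, 23, 66]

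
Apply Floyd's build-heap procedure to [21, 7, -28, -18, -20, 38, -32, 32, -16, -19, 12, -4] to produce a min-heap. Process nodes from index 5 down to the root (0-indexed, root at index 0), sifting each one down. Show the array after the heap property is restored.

sift down from index 5:
  38 vs only child -4 at index 11, swap → [21, 7, -28, -18, -20, -4, -32, 32, -16, -19, 12, 38]
sift down from index 4: already satisfies heap property
sift down from index 3: already satisfies heap property
sift down from index 2:
  -28 vs smaller child -32 at index 6, swap → [21, 7, -32, -18, -20, -4, -28, 32, -16, -19, 12, 38]
sift down from index 1:
  7 vs smaller child -20 at index 4, swap → [21, -20, -32, -18, 7, -4, -28, 32, -16, -19, 12, 38]
  7 vs smaller child -19 at index 9, swap → [21, -20, -32, -18, -19, -4, -28, 32, -16, 7, 12, 38]
sift down from index 0:
  21 vs smaller child -32 at index 2, swap → [-32, -20, 21, -18, -19, -4, -28, 32, -16, 7, 12, 38]
  21 vs smaller child -28 at index 6, swap → [-32, -20, -28, -18, -19, -4, 21, 32, -16, 7, 12, 38]

[-32, -20, -28, -18, -19, -4, 21, 32, -16, 7, 12, 38]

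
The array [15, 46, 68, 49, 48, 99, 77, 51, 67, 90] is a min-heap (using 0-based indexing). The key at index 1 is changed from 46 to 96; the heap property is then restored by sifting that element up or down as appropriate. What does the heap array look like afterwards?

set index 1 from 46 to 96 → [15, 96, 68, 49, 48, 99, 77, 51, 67, 90]
96 vs smaller child 48 at index 4, swap → [15, 48, 68, 49, 96, 99, 77, 51, 67, 90]
96 vs only child 90 at index 9, swap → [15, 48, 68, 49, 90, 99, 77, 51, 67, 96]

[15, 48, 68, 49, 90, 99, 77, 51, 67, 96]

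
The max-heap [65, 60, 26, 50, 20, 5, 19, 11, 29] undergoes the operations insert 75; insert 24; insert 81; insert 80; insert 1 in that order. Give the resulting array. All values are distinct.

insert 75:
  append 75 at index 9 → [65, 60, 26, 50, 20, 5, 19, 11, 29, 75]
  75 > parent 20 at index 4, swap → [65, 60, 26, 50, 75, 5, 19, 11, 29, 20]
  75 > parent 60 at index 1, swap → [65, 75, 26, 50, 60, 5, 19, 11, 29, 20]
  75 > parent 65 at index 0, swap → [75, 65, 26, 50, 60, 5, 19, 11, 29, 20]
insert 24:
  append 24 at index 10 → [75, 65, 26, 50, 60, 5, 19, 11, 29, 20, 24] (no swap needed)
insert 81:
  append 81 at index 11 → [75, 65, 26, 50, 60, 5, 19, 11, 29, 20, 24, 81]
  81 > parent 5 at index 5, swap → [75, 65, 26, 50, 60, 81, 19, 11, 29, 20, 24, 5]
  81 > parent 26 at index 2, swap → [75, 65, 81, 50, 60, 26, 19, 11, 29, 20, 24, 5]
  81 > parent 75 at index 0, swap → [81, 65, 75, 50, 60, 26, 19, 11, 29, 20, 24, 5]
insert 80:
  append 80 at index 12 → [81, 65, 75, 50, 60, 26, 19, 11, 29, 20, 24, 5, 80]
  80 > parent 26 at index 5, swap → [81, 65, 75, 50, 60, 80, 19, 11, 29, 20, 24, 5, 26]
  80 > parent 75 at index 2, swap → [81, 65, 80, 50, 60, 75, 19, 11, 29, 20, 24, 5, 26]
insert 1:
  append 1 at index 13 → [81, 65, 80, 50, 60, 75, 19, 11, 29, 20, 24, 5, 26, 1] (no swap needed)

[81, 65, 80, 50, 60, 75, 19, 11, 29, 20, 24, 5, 26, 1]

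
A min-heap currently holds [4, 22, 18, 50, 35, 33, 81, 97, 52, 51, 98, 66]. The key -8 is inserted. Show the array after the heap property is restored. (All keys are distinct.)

[-8, 22, 4, 50, 35, 18, 81, 97, 52, 51, 98, 66, 33]

append -8 at index 12 → [4, 22, 18, 50, 35, 33, 81, 97, 52, 51, 98, 66, -8]
-8 < parent 33 at index 5, swap → [4, 22, 18, 50, 35, -8, 81, 97, 52, 51, 98, 66, 33]
-8 < parent 18 at index 2, swap → [4, 22, -8, 50, 35, 18, 81, 97, 52, 51, 98, 66, 33]
-8 < parent 4 at index 0, swap → [-8, 22, 4, 50, 35, 18, 81, 97, 52, 51, 98, 66, 33]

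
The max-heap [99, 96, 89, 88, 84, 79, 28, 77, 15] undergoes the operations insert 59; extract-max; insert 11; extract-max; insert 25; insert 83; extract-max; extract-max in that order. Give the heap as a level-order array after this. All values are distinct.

[84, 83, 79, 77, 25, 11, 28, 59, 15]

insert 59:
  append 59 at index 9 → [99, 96, 89, 88, 84, 79, 28, 77, 15, 59] (no swap needed)
extract-max → returns 99:
  remove root 99; move last element 59 to root → [59, 96, 89, 88, 84, 79, 28, 77, 15]
  59 vs larger child 96 at index 1, swap → [96, 59, 89, 88, 84, 79, 28, 77, 15]
  59 vs larger child 88 at index 3, swap → [96, 88, 89, 59, 84, 79, 28, 77, 15]
  59 vs larger child 77 at index 7, swap → [96, 88, 89, 77, 84, 79, 28, 59, 15]
insert 11:
  append 11 at index 9 → [96, 88, 89, 77, 84, 79, 28, 59, 15, 11] (no swap needed)
extract-max → returns 96:
  remove root 96; move last element 11 to root → [11, 88, 89, 77, 84, 79, 28, 59, 15]
  11 vs larger child 89 at index 2, swap → [89, 88, 11, 77, 84, 79, 28, 59, 15]
  11 vs larger child 79 at index 5, swap → [89, 88, 79, 77, 84, 11, 28, 59, 15]
insert 25:
  append 25 at index 9 → [89, 88, 79, 77, 84, 11, 28, 59, 15, 25] (no swap needed)
insert 83:
  append 83 at index 10 → [89, 88, 79, 77, 84, 11, 28, 59, 15, 25, 83] (no swap needed)
extract-max → returns 89:
  remove root 89; move last element 83 to root → [83, 88, 79, 77, 84, 11, 28, 59, 15, 25]
  83 vs larger child 88 at index 1, swap → [88, 83, 79, 77, 84, 11, 28, 59, 15, 25]
  83 vs larger child 84 at index 4, swap → [88, 84, 79, 77, 83, 11, 28, 59, 15, 25]
extract-max → returns 88:
  remove root 88; move last element 25 to root → [25, 84, 79, 77, 83, 11, 28, 59, 15]
  25 vs larger child 84 at index 1, swap → [84, 25, 79, 77, 83, 11, 28, 59, 15]
  25 vs larger child 83 at index 4, swap → [84, 83, 79, 77, 25, 11, 28, 59, 15]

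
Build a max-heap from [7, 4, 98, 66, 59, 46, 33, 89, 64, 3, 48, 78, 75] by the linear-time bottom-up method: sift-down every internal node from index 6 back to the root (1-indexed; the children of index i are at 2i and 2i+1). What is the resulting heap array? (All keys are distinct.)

[98, 89, 78, 66, 59, 75, 33, 4, 64, 3, 48, 46, 7]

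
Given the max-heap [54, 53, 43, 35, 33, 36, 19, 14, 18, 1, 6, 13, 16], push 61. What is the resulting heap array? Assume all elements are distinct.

[61, 53, 54, 35, 33, 36, 43, 14, 18, 1, 6, 13, 16, 19]

append 61 at index 13 → [54, 53, 43, 35, 33, 36, 19, 14, 18, 1, 6, 13, 16, 61]
61 > parent 19 at index 6, swap → [54, 53, 43, 35, 33, 36, 61, 14, 18, 1, 6, 13, 16, 19]
61 > parent 43 at index 2, swap → [54, 53, 61, 35, 33, 36, 43, 14, 18, 1, 6, 13, 16, 19]
61 > parent 54 at index 0, swap → [61, 53, 54, 35, 33, 36, 43, 14, 18, 1, 6, 13, 16, 19]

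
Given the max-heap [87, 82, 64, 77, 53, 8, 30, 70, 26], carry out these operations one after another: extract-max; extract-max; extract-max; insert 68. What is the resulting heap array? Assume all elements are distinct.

[70, 53, 68, 26, 30, 8, 64]

extract-max → returns 87:
  remove root 87; move last element 26 to root → [26, 82, 64, 77, 53, 8, 30, 70]
  26 vs larger child 82 at index 1, swap → [82, 26, 64, 77, 53, 8, 30, 70]
  26 vs larger child 77 at index 3, swap → [82, 77, 64, 26, 53, 8, 30, 70]
  26 vs only child 70 at index 7, swap → [82, 77, 64, 70, 53, 8, 30, 26]
extract-max → returns 82:
  remove root 82; move last element 26 to root → [26, 77, 64, 70, 53, 8, 30]
  26 vs larger child 77 at index 1, swap → [77, 26, 64, 70, 53, 8, 30]
  26 vs larger child 70 at index 3, swap → [77, 70, 64, 26, 53, 8, 30]
extract-max → returns 77:
  remove root 77; move last element 30 to root → [30, 70, 64, 26, 53, 8]
  30 vs larger child 70 at index 1, swap → [70, 30, 64, 26, 53, 8]
  30 vs larger child 53 at index 4, swap → [70, 53, 64, 26, 30, 8]
insert 68:
  append 68 at index 6 → [70, 53, 64, 26, 30, 8, 68]
  68 > parent 64 at index 2, swap → [70, 53, 68, 26, 30, 8, 64]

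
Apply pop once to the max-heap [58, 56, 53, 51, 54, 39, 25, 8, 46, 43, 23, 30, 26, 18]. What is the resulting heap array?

remove root 58; move last element 18 to root → [18, 56, 53, 51, 54, 39, 25, 8, 46, 43, 23, 30, 26]
18 vs larger child 56 at index 1, swap → [56, 18, 53, 51, 54, 39, 25, 8, 46, 43, 23, 30, 26]
18 vs larger child 54 at index 4, swap → [56, 54, 53, 51, 18, 39, 25, 8, 46, 43, 23, 30, 26]
18 vs larger child 43 at index 9, swap → [56, 54, 53, 51, 43, 39, 25, 8, 46, 18, 23, 30, 26]

[56, 54, 53, 51, 43, 39, 25, 8, 46, 18, 23, 30, 26]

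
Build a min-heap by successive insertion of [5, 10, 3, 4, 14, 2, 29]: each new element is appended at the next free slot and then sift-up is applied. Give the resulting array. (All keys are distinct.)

[2, 4, 3, 10, 14, 5, 29]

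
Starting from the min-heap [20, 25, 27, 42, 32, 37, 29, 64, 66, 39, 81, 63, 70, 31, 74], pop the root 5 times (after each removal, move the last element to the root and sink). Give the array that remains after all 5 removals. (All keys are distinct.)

[32, 39, 37, 42, 74, 63, 70, 64, 66, 81]

extract-min #1 returns 20:
  remove root 20; move last element 74 to root → [74, 25, 27, 42, 32, 37, 29, 64, 66, 39, 81, 63, 70, 31]
  74 vs smaller child 25 at index 1, swap → [25, 74, 27, 42, 32, 37, 29, 64, 66, 39, 81, 63, 70, 31]
  74 vs smaller child 32 at index 4, swap → [25, 32, 27, 42, 74, 37, 29, 64, 66, 39, 81, 63, 70, 31]
  74 vs smaller child 39 at index 9, swap → [25, 32, 27, 42, 39, 37, 29, 64, 66, 74, 81, 63, 70, 31]
extract-min #2 returns 25:
  remove root 25; move last element 31 to root → [31, 32, 27, 42, 39, 37, 29, 64, 66, 74, 81, 63, 70]
  31 vs smaller child 27 at index 2, swap → [27, 32, 31, 42, 39, 37, 29, 64, 66, 74, 81, 63, 70]
  31 vs smaller child 29 at index 6, swap → [27, 32, 29, 42, 39, 37, 31, 64, 66, 74, 81, 63, 70]
extract-min #3 returns 27:
  remove root 27; move last element 70 to root → [70, 32, 29, 42, 39, 37, 31, 64, 66, 74, 81, 63]
  70 vs smaller child 29 at index 2, swap → [29, 32, 70, 42, 39, 37, 31, 64, 66, 74, 81, 63]
  70 vs smaller child 31 at index 6, swap → [29, 32, 31, 42, 39, 37, 70, 64, 66, 74, 81, 63]
extract-min #4 returns 29:
  remove root 29; move last element 63 to root → [63, 32, 31, 42, 39, 37, 70, 64, 66, 74, 81]
  63 vs smaller child 31 at index 2, swap → [31, 32, 63, 42, 39, 37, 70, 64, 66, 74, 81]
  63 vs smaller child 37 at index 5, swap → [31, 32, 37, 42, 39, 63, 70, 64, 66, 74, 81]
extract-min #5 returns 31:
  remove root 31; move last element 81 to root → [81, 32, 37, 42, 39, 63, 70, 64, 66, 74]
  81 vs smaller child 32 at index 1, swap → [32, 81, 37, 42, 39, 63, 70, 64, 66, 74]
  81 vs smaller child 39 at index 4, swap → [32, 39, 37, 42, 81, 63, 70, 64, 66, 74]
  81 vs only child 74 at index 9, swap → [32, 39, 37, 42, 74, 63, 70, 64, 66, 81]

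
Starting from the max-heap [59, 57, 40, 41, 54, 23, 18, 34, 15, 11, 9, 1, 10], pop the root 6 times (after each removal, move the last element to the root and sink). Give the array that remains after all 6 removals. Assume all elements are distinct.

extract-max #1 returns 59:
  remove root 59; move last element 10 to root → [10, 57, 40, 41, 54, 23, 18, 34, 15, 11, 9, 1]
  10 vs larger child 57 at index 1, swap → [57, 10, 40, 41, 54, 23, 18, 34, 15, 11, 9, 1]
  10 vs larger child 54 at index 4, swap → [57, 54, 40, 41, 10, 23, 18, 34, 15, 11, 9, 1]
  10 vs larger child 11 at index 9, swap → [57, 54, 40, 41, 11, 23, 18, 34, 15, 10, 9, 1]
extract-max #2 returns 57:
  remove root 57; move last element 1 to root → [1, 54, 40, 41, 11, 23, 18, 34, 15, 10, 9]
  1 vs larger child 54 at index 1, swap → [54, 1, 40, 41, 11, 23, 18, 34, 15, 10, 9]
  1 vs larger child 41 at index 3, swap → [54, 41, 40, 1, 11, 23, 18, 34, 15, 10, 9]
  1 vs larger child 34 at index 7, swap → [54, 41, 40, 34, 11, 23, 18, 1, 15, 10, 9]
extract-max #3 returns 54:
  remove root 54; move last element 9 to root → [9, 41, 40, 34, 11, 23, 18, 1, 15, 10]
  9 vs larger child 41 at index 1, swap → [41, 9, 40, 34, 11, 23, 18, 1, 15, 10]
  9 vs larger child 34 at index 3, swap → [41, 34, 40, 9, 11, 23, 18, 1, 15, 10]
  9 vs larger child 15 at index 8, swap → [41, 34, 40, 15, 11, 23, 18, 1, 9, 10]
extract-max #4 returns 41:
  remove root 41; move last element 10 to root → [10, 34, 40, 15, 11, 23, 18, 1, 9]
  10 vs larger child 40 at index 2, swap → [40, 34, 10, 15, 11, 23, 18, 1, 9]
  10 vs larger child 23 at index 5, swap → [40, 34, 23, 15, 11, 10, 18, 1, 9]
extract-max #5 returns 40:
  remove root 40; move last element 9 to root → [9, 34, 23, 15, 11, 10, 18, 1]
  9 vs larger child 34 at index 1, swap → [34, 9, 23, 15, 11, 10, 18, 1]
  9 vs larger child 15 at index 3, swap → [34, 15, 23, 9, 11, 10, 18, 1]
extract-max #6 returns 34:
  remove root 34; move last element 1 to root → [1, 15, 23, 9, 11, 10, 18]
  1 vs larger child 23 at index 2, swap → [23, 15, 1, 9, 11, 10, 18]
  1 vs larger child 18 at index 6, swap → [23, 15, 18, 9, 11, 10, 1]

[23, 15, 18, 9, 11, 10, 1]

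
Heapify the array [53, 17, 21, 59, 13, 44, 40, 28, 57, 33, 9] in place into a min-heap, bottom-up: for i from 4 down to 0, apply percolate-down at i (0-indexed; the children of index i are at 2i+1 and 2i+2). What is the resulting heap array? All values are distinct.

[9, 13, 21, 28, 17, 44, 40, 59, 57, 33, 53]

sift down from index 4:
  13 vs smaller child 9 at index 10, swap → [53, 17, 21, 59, 9, 44, 40, 28, 57, 33, 13]
sift down from index 3:
  59 vs smaller child 28 at index 7, swap → [53, 17, 21, 28, 9, 44, 40, 59, 57, 33, 13]
sift down from index 2: already satisfies heap property
sift down from index 1:
  17 vs smaller child 9 at index 4, swap → [53, 9, 21, 28, 17, 44, 40, 59, 57, 33, 13]
  17 vs smaller child 13 at index 10, swap → [53, 9, 21, 28, 13, 44, 40, 59, 57, 33, 17]
sift down from index 0:
  53 vs smaller child 9 at index 1, swap → [9, 53, 21, 28, 13, 44, 40, 59, 57, 33, 17]
  53 vs smaller child 13 at index 4, swap → [9, 13, 21, 28, 53, 44, 40, 59, 57, 33, 17]
  53 vs smaller child 17 at index 10, swap → [9, 13, 21, 28, 17, 44, 40, 59, 57, 33, 53]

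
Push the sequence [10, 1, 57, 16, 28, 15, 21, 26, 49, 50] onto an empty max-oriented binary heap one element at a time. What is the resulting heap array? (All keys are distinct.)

Insert 10:
  append 10 at index 0 → [10] (no swap needed)
Insert 1:
  append 1 at index 1 → [10, 1] (no swap needed)
Insert 57:
  append 57 at index 2 → [10, 1, 57]
  57 > parent 10 at index 0, swap → [57, 1, 10]
Insert 16:
  append 16 at index 3 → [57, 1, 10, 16]
  16 > parent 1 at index 1, swap → [57, 16, 10, 1]
Insert 28:
  append 28 at index 4 → [57, 16, 10, 1, 28]
  28 > parent 16 at index 1, swap → [57, 28, 10, 1, 16]
Insert 15:
  append 15 at index 5 → [57, 28, 10, 1, 16, 15]
  15 > parent 10 at index 2, swap → [57, 28, 15, 1, 16, 10]
Insert 21:
  append 21 at index 6 → [57, 28, 15, 1, 16, 10, 21]
  21 > parent 15 at index 2, swap → [57, 28, 21, 1, 16, 10, 15]
Insert 26:
  append 26 at index 7 → [57, 28, 21, 1, 16, 10, 15, 26]
  26 > parent 1 at index 3, swap → [57, 28, 21, 26, 16, 10, 15, 1]
Insert 49:
  append 49 at index 8 → [57, 28, 21, 26, 16, 10, 15, 1, 49]
  49 > parent 26 at index 3, swap → [57, 28, 21, 49, 16, 10, 15, 1, 26]
  49 > parent 28 at index 1, swap → [57, 49, 21, 28, 16, 10, 15, 1, 26]
Insert 50:
  append 50 at index 9 → [57, 49, 21, 28, 16, 10, 15, 1, 26, 50]
  50 > parent 16 at index 4, swap → [57, 49, 21, 28, 50, 10, 15, 1, 26, 16]
  50 > parent 49 at index 1, swap → [57, 50, 21, 28, 49, 10, 15, 1, 26, 16]

[57, 50, 21, 28, 49, 10, 15, 1, 26, 16]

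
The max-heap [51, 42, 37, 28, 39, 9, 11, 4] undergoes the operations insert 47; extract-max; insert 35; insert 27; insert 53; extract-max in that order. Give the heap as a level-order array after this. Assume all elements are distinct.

[47, 42, 37, 35, 39, 9, 11, 4, 28, 27]

insert 47:
  append 47 at index 8 → [51, 42, 37, 28, 39, 9, 11, 4, 47]
  47 > parent 28 at index 3, swap → [51, 42, 37, 47, 39, 9, 11, 4, 28]
  47 > parent 42 at index 1, swap → [51, 47, 37, 42, 39, 9, 11, 4, 28]
extract-max → returns 51:
  remove root 51; move last element 28 to root → [28, 47, 37, 42, 39, 9, 11, 4]
  28 vs larger child 47 at index 1, swap → [47, 28, 37, 42, 39, 9, 11, 4]
  28 vs larger child 42 at index 3, swap → [47, 42, 37, 28, 39, 9, 11, 4]
insert 35:
  append 35 at index 8 → [47, 42, 37, 28, 39, 9, 11, 4, 35]
  35 > parent 28 at index 3, swap → [47, 42, 37, 35, 39, 9, 11, 4, 28]
insert 27:
  append 27 at index 9 → [47, 42, 37, 35, 39, 9, 11, 4, 28, 27] (no swap needed)
insert 53:
  append 53 at index 10 → [47, 42, 37, 35, 39, 9, 11, 4, 28, 27, 53]
  53 > parent 39 at index 4, swap → [47, 42, 37, 35, 53, 9, 11, 4, 28, 27, 39]
  53 > parent 42 at index 1, swap → [47, 53, 37, 35, 42, 9, 11, 4, 28, 27, 39]
  53 > parent 47 at index 0, swap → [53, 47, 37, 35, 42, 9, 11, 4, 28, 27, 39]
extract-max → returns 53:
  remove root 53; move last element 39 to root → [39, 47, 37, 35, 42, 9, 11, 4, 28, 27]
  39 vs larger child 47 at index 1, swap → [47, 39, 37, 35, 42, 9, 11, 4, 28, 27]
  39 vs larger child 42 at index 4, swap → [47, 42, 37, 35, 39, 9, 11, 4, 28, 27]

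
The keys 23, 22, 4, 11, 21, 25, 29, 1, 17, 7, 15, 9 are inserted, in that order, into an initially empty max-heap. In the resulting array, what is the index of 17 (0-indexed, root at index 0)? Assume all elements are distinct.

Insert 23:
  append 23 at index 0 → [23] (no swap needed)
Insert 22:
  append 22 at index 1 → [23, 22] (no swap needed)
Insert 4:
  append 4 at index 2 → [23, 22, 4] (no swap needed)
Insert 11:
  append 11 at index 3 → [23, 22, 4, 11] (no swap needed)
Insert 21:
  append 21 at index 4 → [23, 22, 4, 11, 21] (no swap needed)
Insert 25:
  append 25 at index 5 → [23, 22, 4, 11, 21, 25]
  25 > parent 4 at index 2, swap → [23, 22, 25, 11, 21, 4]
  25 > parent 23 at index 0, swap → [25, 22, 23, 11, 21, 4]
Insert 29:
  append 29 at index 6 → [25, 22, 23, 11, 21, 4, 29]
  29 > parent 23 at index 2, swap → [25, 22, 29, 11, 21, 4, 23]
  29 > parent 25 at index 0, swap → [29, 22, 25, 11, 21, 4, 23]
Insert 1:
  append 1 at index 7 → [29, 22, 25, 11, 21, 4, 23, 1] (no swap needed)
Insert 17:
  append 17 at index 8 → [29, 22, 25, 11, 21, 4, 23, 1, 17]
  17 > parent 11 at index 3, swap → [29, 22, 25, 17, 21, 4, 23, 1, 11]
Insert 7:
  append 7 at index 9 → [29, 22, 25, 17, 21, 4, 23, 1, 11, 7] (no swap needed)
Insert 15:
  append 15 at index 10 → [29, 22, 25, 17, 21, 4, 23, 1, 11, 7, 15] (no swap needed)
Insert 9:
  append 9 at index 11 → [29, 22, 25, 17, 21, 4, 23, 1, 11, 7, 15, 9]
  9 > parent 4 at index 5, swap → [29, 22, 25, 17, 21, 9, 23, 1, 11, 7, 15, 4]
resulting array: [29, 22, 25, 17, 21, 9, 23, 1, 11, 7, 15, 4]

3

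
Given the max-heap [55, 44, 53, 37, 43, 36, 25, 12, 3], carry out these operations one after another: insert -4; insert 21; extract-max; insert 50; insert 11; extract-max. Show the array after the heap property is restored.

[50, 44, 36, 37, 43, 21, 25, 12, 3, -4, 11]

insert -4:
  append -4 at index 9 → [55, 44, 53, 37, 43, 36, 25, 12, 3, -4] (no swap needed)
insert 21:
  append 21 at index 10 → [55, 44, 53, 37, 43, 36, 25, 12, 3, -4, 21] (no swap needed)
extract-max → returns 55:
  remove root 55; move last element 21 to root → [21, 44, 53, 37, 43, 36, 25, 12, 3, -4]
  21 vs larger child 53 at index 2, swap → [53, 44, 21, 37, 43, 36, 25, 12, 3, -4]
  21 vs larger child 36 at index 5, swap → [53, 44, 36, 37, 43, 21, 25, 12, 3, -4]
insert 50:
  append 50 at index 10 → [53, 44, 36, 37, 43, 21, 25, 12, 3, -4, 50]
  50 > parent 43 at index 4, swap → [53, 44, 36, 37, 50, 21, 25, 12, 3, -4, 43]
  50 > parent 44 at index 1, swap → [53, 50, 36, 37, 44, 21, 25, 12, 3, -4, 43]
insert 11:
  append 11 at index 11 → [53, 50, 36, 37, 44, 21, 25, 12, 3, -4, 43, 11] (no swap needed)
extract-max → returns 53:
  remove root 53; move last element 11 to root → [11, 50, 36, 37, 44, 21, 25, 12, 3, -4, 43]
  11 vs larger child 50 at index 1, swap → [50, 11, 36, 37, 44, 21, 25, 12, 3, -4, 43]
  11 vs larger child 44 at index 4, swap → [50, 44, 36, 37, 11, 21, 25, 12, 3, -4, 43]
  11 vs larger child 43 at index 10, swap → [50, 44, 36, 37, 43, 21, 25, 12, 3, -4, 11]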